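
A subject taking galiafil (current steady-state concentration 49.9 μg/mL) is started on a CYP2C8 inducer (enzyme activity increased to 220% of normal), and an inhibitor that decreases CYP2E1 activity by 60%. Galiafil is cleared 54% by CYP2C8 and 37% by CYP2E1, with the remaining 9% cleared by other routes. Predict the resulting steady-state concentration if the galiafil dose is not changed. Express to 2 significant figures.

35 μg/mL

The CYP2C8 pathway (54% of clearance) increases to 2.2× activity: 0.54 × 2.2 = 1.188.
The CYP2E1 pathway (37% of clearance) drops to 0.4× activity: 0.37 × 0.4 = 0.148.
Non-CYP routes (9%) are unchanged.
Relative clearance = 1.188 + 0.148 + 0.09 = 1.426.
Dividing the baseline by the relative clearance: 49.9 / 1.426 = 35 μg/mL.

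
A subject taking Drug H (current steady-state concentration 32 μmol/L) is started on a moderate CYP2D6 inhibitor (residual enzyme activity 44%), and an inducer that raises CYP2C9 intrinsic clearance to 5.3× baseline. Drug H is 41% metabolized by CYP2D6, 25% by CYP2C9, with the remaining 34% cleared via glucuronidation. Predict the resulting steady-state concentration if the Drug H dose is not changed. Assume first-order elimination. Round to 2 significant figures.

17 μmol/L

The CYP2D6 pathway (41% of clearance) drops to 0.44× activity: 0.41 × 0.44 = 0.1804.
The CYP2C9 pathway (25% of clearance) is boosted to 5.3× activity: 0.25 × 5.3 = 1.325.
The remaining 34% of clearance is unaffected.
CL_new/CL_old = 0.1804 + 1.325 + 0.34 = 1.8454.
New steady-state concentration = 32 / 1.8454 = 17 μmol/L (concentration scales inversely with clearance).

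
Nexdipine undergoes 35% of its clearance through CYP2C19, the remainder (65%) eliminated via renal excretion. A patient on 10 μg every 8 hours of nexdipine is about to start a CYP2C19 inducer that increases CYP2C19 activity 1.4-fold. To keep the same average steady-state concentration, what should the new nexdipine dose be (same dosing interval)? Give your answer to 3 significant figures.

11.4 μg

The CYP2C19 pathway (35% of clearance) is boosted to 1.4× activity: 0.35 × 1.4 = 0.49.
Non-CYP routes (65%) are unchanged.
CL_new/CL_old = 0.49 + 0.65 = 1.14.
To maintain the same steady-state level, dose must scale with clearance: new dose = 10 × 1.14 = 11.4 μg.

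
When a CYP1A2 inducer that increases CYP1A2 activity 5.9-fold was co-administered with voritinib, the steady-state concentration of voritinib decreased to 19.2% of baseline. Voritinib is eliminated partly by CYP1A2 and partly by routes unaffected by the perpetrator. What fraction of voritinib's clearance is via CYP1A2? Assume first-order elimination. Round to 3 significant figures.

Write x for the fraction cleared via CYP1A2. The observed steady-state concentration change means clearance rose to 1/0.192 = 5.208 of baseline.
Setting x·5.9 + (1 − x) = 5.208 and solving: x = (5.208 − 1)/(5.9 − 1) = 0.859.

0.859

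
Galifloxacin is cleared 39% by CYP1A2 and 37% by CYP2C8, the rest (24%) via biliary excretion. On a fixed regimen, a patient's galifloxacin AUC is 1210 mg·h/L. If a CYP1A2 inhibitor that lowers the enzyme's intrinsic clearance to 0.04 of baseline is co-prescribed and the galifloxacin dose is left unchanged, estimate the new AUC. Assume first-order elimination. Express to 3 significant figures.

The CYP1A2 pathway (39% of clearance) drops to 0.04× activity: 0.39 × 0.04 = 0.0156.
CYP2C8 (37%) and the residual 24% are unaffected.
CL_new/CL_old = 0.0156 + 0.37 + 0.24 = 0.6256.
New AUC = baseline ÷ relative clearance = 1210 / 0.6256 = 1.93 × 10³ mg·h/L.

1.93 × 10³ mg·h/L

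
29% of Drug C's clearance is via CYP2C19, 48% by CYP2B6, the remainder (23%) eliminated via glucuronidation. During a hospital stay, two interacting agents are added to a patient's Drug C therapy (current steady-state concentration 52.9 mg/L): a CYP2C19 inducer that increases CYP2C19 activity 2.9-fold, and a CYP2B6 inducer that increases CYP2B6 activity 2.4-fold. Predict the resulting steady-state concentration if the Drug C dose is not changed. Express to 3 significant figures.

The CYP2C19 pathway (29% of clearance) is boosted to 2.9× activity: 0.29 × 2.9 = 0.841.
The CYP2B6 pathway (48% of clearance) increases to 2.4× activity: 0.48 × 2.4 = 1.152.
The remaining 23% of clearance is unaffected.
Relative clearance = 0.841 + 1.152 + 0.23 = 2.223.
Steady-state concentration ∝ 1/CL: new value = 52.9 / 2.223 = 23.8 mg/L.

23.8 mg/L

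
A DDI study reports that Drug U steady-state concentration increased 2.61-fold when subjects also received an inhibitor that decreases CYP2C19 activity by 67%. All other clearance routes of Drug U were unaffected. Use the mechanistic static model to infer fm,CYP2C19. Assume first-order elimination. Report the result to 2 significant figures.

0.92

Let x = fm,CYP2C19. Because steady-state concentration ∝ 1/CL, relative clearance fell to 1/2.61 = 0.3831.
Only the CYP2C19 route changed, so 0.3831 = x·0.33 + (1 − x), giving x = 0.92.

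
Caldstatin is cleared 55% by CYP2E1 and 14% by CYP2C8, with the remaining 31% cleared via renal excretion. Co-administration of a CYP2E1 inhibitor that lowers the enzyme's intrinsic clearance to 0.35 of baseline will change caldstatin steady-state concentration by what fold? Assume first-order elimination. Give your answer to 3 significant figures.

The CYP2E1 pathway (55% of clearance) falls to 0.35× activity: 0.55 × 0.35 = 0.1925.
CYP2C8 (14%) and the residual 31% are unaffected.
Relative clearance = 0.1925 + 0.14 + 0.31 = 0.6425.
Since steady-state concentration ∝ 1/CL, the ratio is 1 / 0.6425 = 1.56.

1.56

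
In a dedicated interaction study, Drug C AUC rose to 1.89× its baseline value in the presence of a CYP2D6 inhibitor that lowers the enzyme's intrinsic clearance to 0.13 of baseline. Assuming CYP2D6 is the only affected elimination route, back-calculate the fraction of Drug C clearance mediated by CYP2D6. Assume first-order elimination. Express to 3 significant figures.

Write x for the fraction cleared via CYP2D6. The observed AUC change means clearance fell to 1/1.89 = 0.5291 of baseline.
Setting x·0.13 + (1 − x) = 0.5291 and solving: x = (0.5291 − 1)/(0.13 − 1) = 0.541.

0.541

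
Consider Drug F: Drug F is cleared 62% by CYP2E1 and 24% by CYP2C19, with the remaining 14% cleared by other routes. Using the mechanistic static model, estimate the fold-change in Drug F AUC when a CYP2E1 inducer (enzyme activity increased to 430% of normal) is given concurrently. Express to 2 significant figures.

The CYP2E1 pathway (62% of clearance) rises to 4.3× activity: 0.62 × 4.3 = 2.666.
CYP2C19 (24%) and the residual 14% are unaffected.
CL_new/CL_old = 2.666 + 0.24 + 0.14 = 3.046.
AUC ratio = CL_old/CL_new = 1 / 3.046 = 0.33.

0.33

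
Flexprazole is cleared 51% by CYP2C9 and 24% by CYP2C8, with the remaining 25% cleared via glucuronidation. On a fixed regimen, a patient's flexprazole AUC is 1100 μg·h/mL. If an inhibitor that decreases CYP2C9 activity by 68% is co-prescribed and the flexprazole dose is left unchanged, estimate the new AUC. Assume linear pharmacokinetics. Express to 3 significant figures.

1.68 × 10³ μg·h/mL

The CYP2C9 pathway (51% of clearance) is reduced to 0.32× activity: 0.51 × 0.32 = 0.1632.
CYP2C8 (24%) and the residual 25% are unaffected.
New clearance relative to baseline: 0.1632 + 0.24 + 0.25 = 0.6532.
With dosing unchanged, AUC scales as 1/CL: 1100 / 0.6532 = 1.68 × 10³ μg·h/mL.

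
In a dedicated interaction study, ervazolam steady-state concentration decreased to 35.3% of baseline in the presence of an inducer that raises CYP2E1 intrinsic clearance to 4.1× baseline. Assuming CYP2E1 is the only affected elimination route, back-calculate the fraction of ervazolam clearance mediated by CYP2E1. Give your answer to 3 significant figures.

0.591

Let x = fm,CYP2E1. Because steady-state concentration ∝ 1/CL, relative clearance rose to 1/0.353 = 2.833.
Only the CYP2E1 route changed, so 2.833 = x·4.1 + (1 − x), giving x = 0.591.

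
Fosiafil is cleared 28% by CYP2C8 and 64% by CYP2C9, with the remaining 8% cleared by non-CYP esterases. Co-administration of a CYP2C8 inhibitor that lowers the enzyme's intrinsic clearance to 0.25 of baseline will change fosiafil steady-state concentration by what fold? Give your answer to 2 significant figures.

1.3

The CYP2C8 pathway (28% of clearance) is reduced to 0.25× activity: 0.28 × 0.25 = 0.07.
CYP2C9 (64%) and the residual 8% are unaffected.
New clearance relative to baseline: 0.07 + 0.64 + 0.08 = 0.79.
Steady-state concentration is inversely proportional to clearance, so the fold-change is 1 / 0.79 = 1.3.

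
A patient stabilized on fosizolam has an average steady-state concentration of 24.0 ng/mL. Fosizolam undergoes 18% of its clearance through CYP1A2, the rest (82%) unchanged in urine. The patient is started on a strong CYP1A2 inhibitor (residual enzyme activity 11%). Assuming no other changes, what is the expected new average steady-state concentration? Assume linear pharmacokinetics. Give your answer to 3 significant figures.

28.6 ng/mL

The CYP1A2 pathway (18% of clearance) falls to 0.11× activity: 0.18 × 0.11 = 0.0198.
Non-CYP routes (82%) are unchanged.
CL_new/CL_old = 0.0198 + 0.82 = 0.8398.
New average steady-state concentration = baseline ÷ relative clearance = 24.0 / 0.8398 = 28.6 ng/mL.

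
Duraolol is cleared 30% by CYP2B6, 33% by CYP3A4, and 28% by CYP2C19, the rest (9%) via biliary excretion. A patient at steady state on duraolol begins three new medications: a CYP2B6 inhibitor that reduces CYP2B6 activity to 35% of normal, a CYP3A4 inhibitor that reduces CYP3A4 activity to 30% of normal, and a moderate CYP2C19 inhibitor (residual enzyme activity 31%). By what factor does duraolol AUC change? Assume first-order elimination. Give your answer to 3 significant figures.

The CYP2B6 pathway (30% of clearance) falls to 0.35× activity: 0.3 × 0.35 = 0.105.
The CYP3A4 pathway (33% of clearance) drops to 0.3× activity: 0.33 × 0.3 = 0.099.
The CYP2C19 pathway (28% of clearance) drops to 0.31× activity: 0.28 × 0.31 = 0.0868.
The remaining 9% of clearance is unaffected.
New clearance relative to baseline: 0.105 + 0.099 + 0.0868 + 0.09 = 0.3808.
Net AUC ratio = 1 / 0.3808 = 2.63.

2.63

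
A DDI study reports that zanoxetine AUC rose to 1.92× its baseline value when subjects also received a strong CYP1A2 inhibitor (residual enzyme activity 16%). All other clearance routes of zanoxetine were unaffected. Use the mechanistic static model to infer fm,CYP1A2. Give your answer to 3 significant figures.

0.570

Call the CYP1A2 fraction fm. After the interaction, CL_new/CL_old = fm × 0.16 + (1 − fm).
AUC ratio = 1 / (new CL fraction), so new CL fraction = 1 / 1.92 = 0.5208.
fm × 0.16 + 1 − fm = 0.5208  ⇒  fm × (0.16 − 1) = −0.4792  ⇒  fm = 0.570.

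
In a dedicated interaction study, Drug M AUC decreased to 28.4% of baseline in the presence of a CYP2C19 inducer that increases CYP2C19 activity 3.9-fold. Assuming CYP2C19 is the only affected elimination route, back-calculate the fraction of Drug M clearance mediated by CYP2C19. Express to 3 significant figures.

0.869

Let fm be the CYP2C19 fraction. New clearance relative to baseline = fm × 3.9 + (1 − fm).
AUC ratio = 1 / (new CL fraction), so new CL fraction = 1 / 0.284 = 3.521.
fm × 3.9 + 1 − fm = 3.521  ⇒  fm × (3.9 − 1) = 2.521  ⇒  fm = 0.869.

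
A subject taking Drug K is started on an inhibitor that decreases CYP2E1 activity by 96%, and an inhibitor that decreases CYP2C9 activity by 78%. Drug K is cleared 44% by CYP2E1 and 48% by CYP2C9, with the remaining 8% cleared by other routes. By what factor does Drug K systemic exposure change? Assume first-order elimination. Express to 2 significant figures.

4.9

The CYP2E1 pathway (44% of clearance) is reduced to 0.04× activity: 0.44 × 0.04 = 0.0176.
The CYP2C9 pathway (48% of clearance) drops to 0.22× activity: 0.48 × 0.22 = 0.1056.
Non-CYP routes (8%) are unchanged.
New clearance relative to baseline: 0.0176 + 0.1056 + 0.08 = 0.2032.
Net systemic exposure ratio = 1 / 0.2032 = 4.9.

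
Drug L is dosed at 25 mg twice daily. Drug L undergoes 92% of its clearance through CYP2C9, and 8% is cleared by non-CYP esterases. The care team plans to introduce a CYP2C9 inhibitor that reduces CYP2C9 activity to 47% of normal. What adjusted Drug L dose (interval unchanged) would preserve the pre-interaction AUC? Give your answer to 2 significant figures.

The CYP2C9 pathway (92% of clearance) drops to 0.47× activity: 0.92 × 0.47 = 0.4324.
The remaining 8% of clearance is unaffected.
Relative clearance = 0.4324 + 0.08 = 0.5124.
Css,avg = (dose rate)/CL, so holding Css fixed requires dose ∝ CL: 25 × 0.5124 = 13 mg.

13 mg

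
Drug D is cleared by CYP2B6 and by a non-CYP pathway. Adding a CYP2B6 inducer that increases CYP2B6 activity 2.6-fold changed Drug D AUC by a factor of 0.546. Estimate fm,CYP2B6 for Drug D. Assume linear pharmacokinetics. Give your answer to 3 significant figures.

Let x = fm,CYP2B6. Because AUC ∝ 1/CL, relative clearance rose to 1/0.546 = 1.832.
Only the CYP2B6 route changed, so 1.832 = x·2.6 + (1 − x), giving x = 0.520.

0.520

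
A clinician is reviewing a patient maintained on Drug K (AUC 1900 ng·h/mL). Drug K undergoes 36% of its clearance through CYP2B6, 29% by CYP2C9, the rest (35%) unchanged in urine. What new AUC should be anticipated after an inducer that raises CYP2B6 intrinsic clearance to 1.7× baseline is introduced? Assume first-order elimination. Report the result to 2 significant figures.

1.5 × 10³ ng·h/mL

The CYP2B6 pathway (36% of clearance) rises to 1.7× activity: 0.36 × 1.7 = 0.612.
CYP2C9 (29%) and the residual 35% are unaffected.
Relative clearance = 0.612 + 0.29 + 0.35 = 1.252.
AUC ∝ 1/CL, so new value = 1900 / 1.252 = 1.5 × 10³ ng·h/mL.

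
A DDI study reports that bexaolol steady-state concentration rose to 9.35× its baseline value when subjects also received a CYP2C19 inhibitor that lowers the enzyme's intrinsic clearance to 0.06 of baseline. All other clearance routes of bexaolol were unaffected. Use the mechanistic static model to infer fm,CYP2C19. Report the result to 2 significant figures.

0.95

Write x for the fraction cleared via CYP2C19. The observed steady-state concentration change means clearance fell to 1/9.35 = 0.107 of baseline.
Setting x·0.06 + (1 − x) = 0.107 and solving: x = (0.107 − 1)/(0.06 − 1) = 0.95.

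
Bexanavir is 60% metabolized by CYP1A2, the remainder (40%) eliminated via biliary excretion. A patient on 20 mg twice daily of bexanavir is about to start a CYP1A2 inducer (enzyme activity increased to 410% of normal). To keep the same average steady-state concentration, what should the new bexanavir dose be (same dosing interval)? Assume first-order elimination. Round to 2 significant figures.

57 mg

CYP1A2: 0.6 × 4.1 = 2.46
Other: 0.4 (unchanged)
Relative clearance = 2.46 + 0.4 = 2.86.
Exposure is unchanged when dose changes in proportion to clearance. New dose = 20 mg × 2.86 = 57 mg.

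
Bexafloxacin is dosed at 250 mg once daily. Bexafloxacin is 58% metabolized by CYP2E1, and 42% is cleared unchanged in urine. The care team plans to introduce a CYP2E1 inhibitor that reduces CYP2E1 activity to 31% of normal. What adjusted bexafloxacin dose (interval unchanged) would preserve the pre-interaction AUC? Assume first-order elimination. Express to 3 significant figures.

150 mg

The CYP2E1 pathway (58% of clearance) falls to 0.31× activity: 0.58 × 0.31 = 0.1798.
The remaining 42% of clearance is unaffected.
New clearance relative to baseline: 0.1798 + 0.42 = 0.5998.
To maintain the same steady-state level, dose must scale with clearance: new dose = 250 × 0.5998 = 150 mg.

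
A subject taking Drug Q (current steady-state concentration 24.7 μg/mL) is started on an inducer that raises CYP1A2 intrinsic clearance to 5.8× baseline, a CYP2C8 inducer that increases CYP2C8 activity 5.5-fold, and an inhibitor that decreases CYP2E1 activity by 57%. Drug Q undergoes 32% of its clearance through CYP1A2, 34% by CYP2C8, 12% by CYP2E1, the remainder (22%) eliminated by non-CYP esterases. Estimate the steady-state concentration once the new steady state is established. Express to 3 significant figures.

6.18 μg/mL

The CYP1A2 pathway (32% of clearance) increases to 5.8× activity: 0.32 × 5.8 = 1.856.
The CYP2C8 pathway (34% of clearance) is boosted to 5.5× activity: 0.34 × 5.5 = 1.87.
The CYP2E1 pathway (12% of clearance) drops to 0.43× activity: 0.12 × 0.43 = 0.0516.
Non-CYP routes (22%) are unchanged.
Relative clearance = 1.856 + 1.87 + 0.0516 + 0.22 = 3.9976.
Steady-state concentration ∝ 1/CL: new value = 24.7 / 3.9976 = 6.18 μg/mL.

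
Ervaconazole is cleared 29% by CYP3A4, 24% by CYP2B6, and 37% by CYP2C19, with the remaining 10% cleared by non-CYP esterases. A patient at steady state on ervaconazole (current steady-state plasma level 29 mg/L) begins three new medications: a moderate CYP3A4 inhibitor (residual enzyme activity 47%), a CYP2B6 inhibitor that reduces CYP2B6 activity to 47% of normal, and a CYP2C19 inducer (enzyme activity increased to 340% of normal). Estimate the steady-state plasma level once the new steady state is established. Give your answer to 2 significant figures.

The CYP3A4 pathway (29% of clearance) is reduced to 0.47× activity: 0.29 × 0.47 = 0.1363.
The CYP2B6 pathway (24% of clearance) drops to 0.47× activity: 0.24 × 0.47 = 0.1128.
The CYP2C19 pathway (37% of clearance) is boosted to 3.4× activity: 0.37 × 3.4 = 1.258.
The remaining 10% of clearance is unaffected.
New clearance relative to baseline: 0.1363 + 0.1128 + 1.258 + 0.1 = 1.6071.
New steady-state plasma level = 29 / 1.6071 = 18 mg/L (concentration scales inversely with clearance).

18 mg/L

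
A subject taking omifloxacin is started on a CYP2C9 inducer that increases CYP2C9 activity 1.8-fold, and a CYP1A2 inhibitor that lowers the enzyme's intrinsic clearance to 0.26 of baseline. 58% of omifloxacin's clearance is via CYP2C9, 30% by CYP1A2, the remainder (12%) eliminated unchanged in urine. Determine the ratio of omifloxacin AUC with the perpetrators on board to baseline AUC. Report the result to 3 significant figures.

0.805

The CYP2C9 pathway (58% of clearance) increases to 1.8× activity: 0.58 × 1.8 = 1.044.
The CYP1A2 pathway (30% of clearance) falls to 0.26× activity: 0.3 × 0.26 = 0.078.
Non-CYP routes (12%) are unchanged.
Relative clearance = 1.044 + 0.078 + 0.12 = 1.242.
Net AUC ratio = 1 / 1.242 = 0.805.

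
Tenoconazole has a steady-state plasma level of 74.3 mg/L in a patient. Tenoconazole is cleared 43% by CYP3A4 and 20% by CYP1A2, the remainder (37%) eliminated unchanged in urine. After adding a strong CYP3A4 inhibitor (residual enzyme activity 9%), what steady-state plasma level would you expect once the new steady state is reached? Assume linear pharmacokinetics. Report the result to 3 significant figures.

122 mg/L

The CYP3A4 pathway (43% of clearance) drops to 0.09× activity: 0.43 × 0.09 = 0.0387.
CYP1A2 (20%) and the residual 37% are unaffected.
Relative clearance = 0.0387 + 0.2 + 0.37 = 0.6087.
New steady-state plasma level = baseline ÷ relative clearance = 74.3 / 0.6087 = 122 mg/L.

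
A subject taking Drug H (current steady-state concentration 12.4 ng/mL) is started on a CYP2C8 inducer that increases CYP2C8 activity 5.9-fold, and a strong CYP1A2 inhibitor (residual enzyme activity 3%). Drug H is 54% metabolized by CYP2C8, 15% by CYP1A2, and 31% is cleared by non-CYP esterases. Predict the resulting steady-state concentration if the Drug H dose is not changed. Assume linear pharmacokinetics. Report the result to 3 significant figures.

3.54 ng/mL

CYP2C8: 0.54 × 5.9 = 3.186
CYP1A2: 0.15 × 0.03 = 0.0045
Other: 0.31 (unchanged)
New clearance relative to baseline: 3.186 + 0.0045 + 0.31 = 3.5005.
Steady-state concentration ∝ 1/CL: new value = 12.4 / 3.5005 = 3.54 ng/mL.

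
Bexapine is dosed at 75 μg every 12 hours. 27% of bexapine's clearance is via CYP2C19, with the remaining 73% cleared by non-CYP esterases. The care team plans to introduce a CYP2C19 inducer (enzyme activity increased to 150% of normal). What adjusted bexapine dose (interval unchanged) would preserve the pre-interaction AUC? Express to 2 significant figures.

The CYP2C19 pathway (27% of clearance) is boosted to 1.5× activity: 0.27 × 1.5 = 0.405.
Non-CYP routes (73%) are unchanged.
CL_new/CL_old = 0.405 + 0.73 = 1.135.
Css,avg = (dose rate)/CL, so holding Css fixed requires dose ∝ CL: 75 × 1.135 = 85 μg.

85 μg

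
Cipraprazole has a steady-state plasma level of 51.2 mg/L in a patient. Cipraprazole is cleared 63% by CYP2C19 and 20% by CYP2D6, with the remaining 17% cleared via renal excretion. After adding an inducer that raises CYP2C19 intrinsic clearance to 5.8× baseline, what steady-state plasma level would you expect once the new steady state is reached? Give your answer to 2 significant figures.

13 mg/L

CYP2C19: 0.63 × 5.8 = 3.654
CYP2D6: 0.2 (unchanged)
Other: 0.17 (unchanged)
CL_new/CL_old = 3.654 + 0.2 + 0.17 = 4.024.
With dosing unchanged, steady-state plasma level scales as 1/CL: 51.2 / 4.024 = 13 mg/L.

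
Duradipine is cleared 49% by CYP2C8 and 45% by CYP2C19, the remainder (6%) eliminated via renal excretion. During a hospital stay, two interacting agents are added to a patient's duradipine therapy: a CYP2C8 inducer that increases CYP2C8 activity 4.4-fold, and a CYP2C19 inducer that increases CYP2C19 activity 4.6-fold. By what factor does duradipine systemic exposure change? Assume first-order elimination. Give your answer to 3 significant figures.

CYP2C8: 0.49 × 4.4 = 2.156
CYP2C19: 0.45 × 4.6 = 2.07
Other: 0.06 (unchanged)
CL_new/CL_old = 2.156 + 2.07 + 0.06 = 4.286.
Systemic exposure ∝ 1/CL: fold-change = 1 / 4.286 = 0.233.

0.233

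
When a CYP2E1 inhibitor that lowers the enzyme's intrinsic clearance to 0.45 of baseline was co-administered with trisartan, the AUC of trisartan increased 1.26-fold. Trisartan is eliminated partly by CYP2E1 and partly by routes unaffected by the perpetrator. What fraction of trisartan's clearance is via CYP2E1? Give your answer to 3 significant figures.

Call the CYP2E1 fraction fm. After the interaction, CL_new/CL_old = fm × 0.45 + (1 − fm).
AUC ratio = 1 / (new CL fraction), so new CL fraction = 1 / 1.26 = 0.7937.
fm × 0.45 + 1 − fm = 0.7937  ⇒  fm × (0.45 − 1) = −0.2063  ⇒  fm = 0.375.

0.375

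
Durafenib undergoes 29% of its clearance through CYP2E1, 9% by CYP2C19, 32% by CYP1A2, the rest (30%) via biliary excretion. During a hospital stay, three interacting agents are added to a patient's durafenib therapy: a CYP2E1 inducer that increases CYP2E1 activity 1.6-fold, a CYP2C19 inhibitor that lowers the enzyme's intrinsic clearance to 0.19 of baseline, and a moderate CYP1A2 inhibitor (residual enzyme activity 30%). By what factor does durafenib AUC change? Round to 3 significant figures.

1.14

The CYP2E1 pathway (29% of clearance) is boosted to 1.6× activity: 0.29 × 1.6 = 0.464.
The CYP2C19 pathway (9% of clearance) falls to 0.19× activity: 0.09 × 0.19 = 0.0171.
The CYP1A2 pathway (32% of clearance) is reduced to 0.3× activity: 0.32 × 0.3 = 0.096.
The remaining 30% of clearance is unaffected.
Relative clearance = 0.464 + 0.0171 + 0.096 + 0.3 = 0.8771.
Net AUC ratio = 1 / 0.8771 = 1.14.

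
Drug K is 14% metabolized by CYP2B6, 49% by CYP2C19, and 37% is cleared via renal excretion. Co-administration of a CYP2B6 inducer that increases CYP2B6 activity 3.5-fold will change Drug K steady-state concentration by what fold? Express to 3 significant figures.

The CYP2B6 pathway (14% of clearance) increases to 3.5× activity: 0.14 × 3.5 = 0.49.
CYP2C19 (49%) and the residual 37% are unaffected.
New clearance relative to baseline: 0.49 + 0.49 + 0.37 = 1.35.
Steady-state concentration is inversely proportional to clearance, so the fold-change is 1 / 1.35 = 0.741.

0.741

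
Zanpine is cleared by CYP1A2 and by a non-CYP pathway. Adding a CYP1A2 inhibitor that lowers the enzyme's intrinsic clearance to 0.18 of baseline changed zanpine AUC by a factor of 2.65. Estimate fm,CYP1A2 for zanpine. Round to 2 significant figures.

Let fm be the CYP1A2 fraction. New clearance relative to baseline = fm × 0.18 + (1 − fm).
AUC ratio = 1 / (new CL fraction), so new CL fraction = 1 / 2.65 = 0.3774.
fm × 0.18 + 1 − fm = 0.3774  ⇒  fm × (0.18 − 1) = −0.6226  ⇒  fm = 0.76.

0.76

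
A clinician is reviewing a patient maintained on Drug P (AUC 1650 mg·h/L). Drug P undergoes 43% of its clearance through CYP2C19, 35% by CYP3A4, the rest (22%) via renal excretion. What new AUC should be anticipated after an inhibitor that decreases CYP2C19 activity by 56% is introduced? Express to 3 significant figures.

2.17 × 10³ mg·h/L

CYP2C19: 0.43 × 0.44 = 0.1892
CYP3A4: 0.35 (unchanged)
Other: 0.22 (unchanged)
CL_new/CL_old = 0.1892 + 0.35 + 0.22 = 0.7592.
AUC ∝ 1/CL, so new value = 1650 / 0.7592 = 2.17 × 10³ mg·h/L.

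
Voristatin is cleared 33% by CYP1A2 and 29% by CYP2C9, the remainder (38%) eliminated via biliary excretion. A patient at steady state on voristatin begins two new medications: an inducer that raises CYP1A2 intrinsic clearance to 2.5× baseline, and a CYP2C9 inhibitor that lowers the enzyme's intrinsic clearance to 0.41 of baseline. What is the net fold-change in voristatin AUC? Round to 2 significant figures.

The CYP1A2 pathway (33% of clearance) is boosted to 2.5× activity: 0.33 × 2.5 = 0.825.
The CYP2C9 pathway (29% of clearance) drops to 0.41× activity: 0.29 × 0.41 = 0.1189.
The remaining 38% of clearance is unaffected.
CL_new/CL_old = 0.825 + 0.1189 + 0.38 = 1.3239.
AUC ∝ 1/CL: fold-change = 1 / 1.3239 = 0.76.

0.76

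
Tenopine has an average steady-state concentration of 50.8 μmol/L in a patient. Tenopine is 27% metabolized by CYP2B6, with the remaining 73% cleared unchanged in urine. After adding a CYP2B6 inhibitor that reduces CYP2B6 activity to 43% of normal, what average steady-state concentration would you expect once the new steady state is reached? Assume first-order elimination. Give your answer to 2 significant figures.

The CYP2B6 pathway (27% of clearance) drops to 0.43× activity: 0.27 × 0.43 = 0.1161.
The remaining 73% of clearance is unaffected.
New clearance relative to baseline: 0.1161 + 0.73 = 0.8461.
New average steady-state concentration = baseline ÷ relative clearance = 50.8 / 0.8461 = 60 μmol/L.

60 μmol/L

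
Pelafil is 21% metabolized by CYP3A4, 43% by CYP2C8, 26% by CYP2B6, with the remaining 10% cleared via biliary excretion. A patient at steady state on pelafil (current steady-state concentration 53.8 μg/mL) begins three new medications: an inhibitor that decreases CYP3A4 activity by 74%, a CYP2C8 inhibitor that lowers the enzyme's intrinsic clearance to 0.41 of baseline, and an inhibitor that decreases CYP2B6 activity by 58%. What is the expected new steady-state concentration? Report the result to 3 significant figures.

122 μg/mL

The CYP3A4 pathway (21% of clearance) is reduced to 0.26× activity: 0.21 × 0.26 = 0.0546.
The CYP2C8 pathway (43% of clearance) is reduced to 0.41× activity: 0.43 × 0.41 = 0.1763.
The CYP2B6 pathway (26% of clearance) falls to 0.42× activity: 0.26 × 0.42 = 0.1092.
Non-CYP routes (10%) are unchanged.
Relative clearance = 0.0546 + 0.1763 + 0.1092 + 0.1 = 0.4401.
New steady-state concentration = 53.8 / 0.4401 = 122 μg/mL (concentration scales inversely with clearance).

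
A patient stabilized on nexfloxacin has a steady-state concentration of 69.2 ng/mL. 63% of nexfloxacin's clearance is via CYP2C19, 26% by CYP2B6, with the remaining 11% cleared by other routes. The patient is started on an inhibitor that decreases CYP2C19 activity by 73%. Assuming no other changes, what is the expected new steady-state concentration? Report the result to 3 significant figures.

128 ng/mL

The CYP2C19 pathway (63% of clearance) is reduced to 0.27× activity: 0.63 × 0.27 = 0.1701.
CYP2B6 (26%) and the residual 11% are unaffected.
New clearance relative to baseline: 0.1701 + 0.26 + 0.11 = 0.5401.
With dosing unchanged, steady-state concentration scales as 1/CL: 69.2 / 0.5401 = 128 ng/mL.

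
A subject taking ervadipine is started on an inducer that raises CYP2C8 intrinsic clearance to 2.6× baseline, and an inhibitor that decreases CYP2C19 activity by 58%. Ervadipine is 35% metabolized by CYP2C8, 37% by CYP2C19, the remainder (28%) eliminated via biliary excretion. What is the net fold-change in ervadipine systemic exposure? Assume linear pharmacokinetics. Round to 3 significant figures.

The CYP2C8 pathway (35% of clearance) is boosted to 2.6× activity: 0.35 × 2.6 = 0.91.
The CYP2C19 pathway (37% of clearance) is reduced to 0.42× activity: 0.37 × 0.42 = 0.1554.
Non-CYP routes (28%) are unchanged.
New clearance relative to baseline: 0.91 + 0.1554 + 0.28 = 1.3454.
Because systemic exposure varies inversely with clearance, the combined effect is 1 / 1.3454 = 0.743.

0.743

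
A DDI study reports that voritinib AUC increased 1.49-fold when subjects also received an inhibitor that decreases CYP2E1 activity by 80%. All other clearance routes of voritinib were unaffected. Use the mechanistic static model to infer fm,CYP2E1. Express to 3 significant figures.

0.411

CL'/CL = 1 / 1.49 = 0.6711
0.2·fm + (1 − fm) = 0.6711
fm = (0.6711 − 1) / (0.2 − 1) = 0.411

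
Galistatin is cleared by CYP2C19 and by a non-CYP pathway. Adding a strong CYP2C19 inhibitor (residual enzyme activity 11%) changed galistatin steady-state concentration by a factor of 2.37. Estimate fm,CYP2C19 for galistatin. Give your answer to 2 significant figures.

0.65

CL'/CL = 1 / 2.37 = 0.4219
0.11·fm + (1 − fm) = 0.4219
fm = (0.4219 − 1) / (0.11 − 1) = 0.65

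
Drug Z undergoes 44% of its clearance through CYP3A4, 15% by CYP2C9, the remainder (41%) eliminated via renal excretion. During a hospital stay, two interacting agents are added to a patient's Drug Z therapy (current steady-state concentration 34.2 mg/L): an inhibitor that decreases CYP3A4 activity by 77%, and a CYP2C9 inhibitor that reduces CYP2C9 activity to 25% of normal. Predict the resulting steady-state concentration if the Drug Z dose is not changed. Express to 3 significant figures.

62.3 mg/L

The CYP3A4 pathway (44% of clearance) falls to 0.23× activity: 0.44 × 0.23 = 0.1012.
The CYP2C9 pathway (15% of clearance) is reduced to 0.25× activity: 0.15 × 0.25 = 0.0375.
The remaining 41% of clearance is unaffected.
CL_new/CL_old = 0.1012 + 0.0375 + 0.41 = 0.5487.
Steady-state concentration ∝ 1/CL: new value = 34.2 / 0.5487 = 62.3 mg/L.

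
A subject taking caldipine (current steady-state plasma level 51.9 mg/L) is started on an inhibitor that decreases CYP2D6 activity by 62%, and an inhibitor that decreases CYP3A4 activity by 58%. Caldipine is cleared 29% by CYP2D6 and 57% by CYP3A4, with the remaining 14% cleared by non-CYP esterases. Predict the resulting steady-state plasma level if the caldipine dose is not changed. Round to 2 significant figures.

CYP2D6: 0.29 × 0.38 = 0.1102
CYP3A4: 0.57 × 0.42 = 0.2394
Other: 0.14 (unchanged)
New clearance relative to baseline: 0.1102 + 0.2394 + 0.14 = 0.4896.
Dividing the baseline by the relative clearance: 51.9 / 0.4896 = 1.1 × 10² mg/L.

1.1 × 10² mg/L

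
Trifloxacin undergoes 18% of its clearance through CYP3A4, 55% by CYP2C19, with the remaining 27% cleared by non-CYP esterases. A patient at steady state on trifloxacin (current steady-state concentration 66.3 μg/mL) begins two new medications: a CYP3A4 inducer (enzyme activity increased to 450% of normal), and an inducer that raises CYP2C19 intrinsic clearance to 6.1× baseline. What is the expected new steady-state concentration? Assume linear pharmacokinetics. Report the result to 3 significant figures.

14.9 μg/mL

CYP3A4: 0.18 × 4.5 = 0.81
CYP2C19: 0.55 × 6.1 = 3.355
Other: 0.27 (unchanged)
New clearance relative to baseline: 0.81 + 3.355 + 0.27 = 4.435.
Dividing the baseline by the relative clearance: 66.3 / 4.435 = 14.9 μg/mL.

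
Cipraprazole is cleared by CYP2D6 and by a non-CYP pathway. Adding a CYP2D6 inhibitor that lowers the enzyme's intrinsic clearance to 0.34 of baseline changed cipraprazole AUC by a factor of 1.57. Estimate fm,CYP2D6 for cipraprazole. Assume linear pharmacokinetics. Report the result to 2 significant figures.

Call the CYP2D6 fraction fm. After the interaction, CL_new/CL_old = fm × 0.34 + (1 − fm).
AUC ratio = 1 / (new CL fraction), so new CL fraction = 1 / 1.57 = 0.6369.
fm × 0.34 + 1 − fm = 0.6369  ⇒  fm × (0.34 − 1) = −0.3631  ⇒  fm = 0.55.

0.55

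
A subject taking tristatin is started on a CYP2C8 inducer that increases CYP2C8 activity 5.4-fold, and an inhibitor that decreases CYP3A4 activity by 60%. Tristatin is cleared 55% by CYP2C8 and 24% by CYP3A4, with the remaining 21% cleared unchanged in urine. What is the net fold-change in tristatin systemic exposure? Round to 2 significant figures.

CYP2C8: 0.55 × 5.4 = 2.97
CYP3A4: 0.24 × 0.4 = 0.096
Other: 0.21 (unchanged)
Relative clearance = 2.97 + 0.096 + 0.21 = 3.276.
Net systemic exposure ratio = 1 / 3.276 = 0.31.

0.31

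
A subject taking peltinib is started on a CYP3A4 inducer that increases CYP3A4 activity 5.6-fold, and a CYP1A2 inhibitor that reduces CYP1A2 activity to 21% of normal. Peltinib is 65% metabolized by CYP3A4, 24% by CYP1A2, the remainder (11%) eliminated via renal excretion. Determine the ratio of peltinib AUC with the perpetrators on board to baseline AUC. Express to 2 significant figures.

0.26

The CYP3A4 pathway (65% of clearance) is boosted to 5.6× activity: 0.65 × 5.6 = 3.64.
The CYP1A2 pathway (24% of clearance) drops to 0.21× activity: 0.24 × 0.21 = 0.0504.
Non-CYP routes (11%) are unchanged.
CL_new/CL_old = 3.64 + 0.0504 + 0.11 = 3.8004.
Because AUC varies inversely with clearance, the combined effect is 1 / 3.8004 = 0.26.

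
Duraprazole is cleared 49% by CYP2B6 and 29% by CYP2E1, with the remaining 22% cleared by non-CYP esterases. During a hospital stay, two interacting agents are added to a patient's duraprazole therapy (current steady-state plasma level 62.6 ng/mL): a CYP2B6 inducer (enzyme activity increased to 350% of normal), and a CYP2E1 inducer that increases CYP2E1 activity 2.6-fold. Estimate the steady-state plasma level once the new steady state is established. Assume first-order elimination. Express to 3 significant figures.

The CYP2B6 pathway (49% of clearance) increases to 3.5× activity: 0.49 × 3.5 = 1.715.
The CYP2E1 pathway (29% of clearance) is boosted to 2.6× activity: 0.29 × 2.6 = 0.754.
The remaining 22% of clearance is unaffected.
New clearance relative to baseline: 1.715 + 0.754 + 0.22 = 2.689.
Steady-state plasma level ∝ 1/CL: new value = 62.6 / 2.689 = 23.3 ng/mL.

23.3 ng/mL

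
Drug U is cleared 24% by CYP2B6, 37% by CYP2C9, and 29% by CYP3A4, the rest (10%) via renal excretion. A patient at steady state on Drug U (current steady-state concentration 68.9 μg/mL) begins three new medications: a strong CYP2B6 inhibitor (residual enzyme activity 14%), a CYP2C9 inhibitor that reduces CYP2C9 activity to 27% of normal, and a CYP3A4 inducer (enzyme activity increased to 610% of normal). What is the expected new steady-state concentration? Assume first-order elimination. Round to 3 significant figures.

34.4 μg/mL

CYP2B6: 0.24 × 0.14 = 0.0336
CYP2C9: 0.37 × 0.27 = 0.0999
CYP3A4: 0.29 × 6.1 = 1.769
Other: 0.1 (unchanged)
New clearance relative to baseline: 0.0336 + 0.0999 + 1.769 + 0.1 = 2.0025.
Dividing the baseline by the relative clearance: 68.9 / 2.0025 = 34.4 μg/mL.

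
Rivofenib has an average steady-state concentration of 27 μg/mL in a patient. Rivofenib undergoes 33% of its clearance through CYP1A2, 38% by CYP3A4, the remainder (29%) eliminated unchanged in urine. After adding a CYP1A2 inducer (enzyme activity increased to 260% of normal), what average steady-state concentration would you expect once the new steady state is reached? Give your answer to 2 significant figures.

CYP1A2: 0.33 × 2.6 = 0.858
CYP3A4: 0.38 (unchanged)
Other: 0.29 (unchanged)
Relative clearance = 0.858 + 0.38 + 0.29 = 1.528.
Average steady-state concentration ∝ 1/CL, so new value = 27 / 1.528 = 18 μg/mL.

18 μg/mL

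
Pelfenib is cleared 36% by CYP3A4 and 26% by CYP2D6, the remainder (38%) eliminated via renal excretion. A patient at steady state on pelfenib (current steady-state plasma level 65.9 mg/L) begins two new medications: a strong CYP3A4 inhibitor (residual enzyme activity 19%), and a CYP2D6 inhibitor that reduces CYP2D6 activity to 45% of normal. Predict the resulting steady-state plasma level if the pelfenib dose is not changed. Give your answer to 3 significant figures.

117 mg/L

The CYP3A4 pathway (36% of clearance) falls to 0.19× activity: 0.36 × 0.19 = 0.0684.
The CYP2D6 pathway (26% of clearance) is reduced to 0.45× activity: 0.26 × 0.45 = 0.117.
The remaining 38% of clearance is unaffected.
Relative clearance = 0.0684 + 0.117 + 0.38 = 0.5654.
New steady-state plasma level = 65.9 / 0.5654 = 117 mg/L (concentration scales inversely with clearance).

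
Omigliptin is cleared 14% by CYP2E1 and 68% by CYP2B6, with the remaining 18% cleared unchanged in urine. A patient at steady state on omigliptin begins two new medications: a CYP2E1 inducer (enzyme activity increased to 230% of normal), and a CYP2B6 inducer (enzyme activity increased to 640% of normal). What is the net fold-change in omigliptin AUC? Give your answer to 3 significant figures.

CYP2E1: 0.14 × 2.3 = 0.322
CYP2B6: 0.68 × 6.4 = 4.352
Other: 0.18 (unchanged)
New clearance relative to baseline: 0.322 + 4.352 + 0.18 = 4.854.
Because AUC varies inversely with clearance, the combined effect is 1 / 4.854 = 0.206.

0.206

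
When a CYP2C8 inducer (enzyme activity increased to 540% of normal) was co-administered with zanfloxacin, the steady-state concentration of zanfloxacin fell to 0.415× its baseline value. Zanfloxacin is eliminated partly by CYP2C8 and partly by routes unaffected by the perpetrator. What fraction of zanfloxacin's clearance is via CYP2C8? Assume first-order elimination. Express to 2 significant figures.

Let x = fm,CYP2C8. Because steady-state concentration ∝ 1/CL, relative clearance rose to 1/0.415 = 2.41.
Only the CYP2C8 route changed, so 2.41 = x·5.4 + (1 − x), giving x = 0.32.

0.32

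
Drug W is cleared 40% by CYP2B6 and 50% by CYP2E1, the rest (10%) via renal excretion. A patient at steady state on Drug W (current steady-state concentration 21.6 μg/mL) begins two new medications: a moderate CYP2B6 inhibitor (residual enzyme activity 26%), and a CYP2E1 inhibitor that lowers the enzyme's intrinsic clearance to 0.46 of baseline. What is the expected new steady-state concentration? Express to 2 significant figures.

50 μg/mL

CYP2B6: 0.4 × 0.26 = 0.104
CYP2E1: 0.5 × 0.46 = 0.23
Other: 0.1 (unchanged)
CL_new/CL_old = 0.104 + 0.23 + 0.1 = 0.434.
New steady-state concentration = 21.6 / 0.434 = 50 μg/mL (concentration scales inversely with clearance).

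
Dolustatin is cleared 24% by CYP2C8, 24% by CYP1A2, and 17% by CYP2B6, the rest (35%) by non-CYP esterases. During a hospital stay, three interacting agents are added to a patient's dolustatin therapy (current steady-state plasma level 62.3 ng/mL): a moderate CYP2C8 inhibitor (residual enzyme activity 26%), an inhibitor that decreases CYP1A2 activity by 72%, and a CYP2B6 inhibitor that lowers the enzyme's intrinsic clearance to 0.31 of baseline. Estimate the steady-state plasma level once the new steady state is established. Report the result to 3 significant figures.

The CYP2C8 pathway (24% of clearance) drops to 0.26× activity: 0.24 × 0.26 = 0.0624.
The CYP1A2 pathway (24% of clearance) drops to 0.28× activity: 0.24 × 0.28 = 0.0672.
The CYP2B6 pathway (17% of clearance) is reduced to 0.31× activity: 0.17 × 0.31 = 0.0527.
The remaining 35% of clearance is unaffected.
CL_new/CL_old = 0.0624 + 0.0672 + 0.0527 + 0.35 = 0.5323.
Steady-state plasma level ∝ 1/CL: new value = 62.3 / 0.5323 = 117 ng/mL.

117 ng/mL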